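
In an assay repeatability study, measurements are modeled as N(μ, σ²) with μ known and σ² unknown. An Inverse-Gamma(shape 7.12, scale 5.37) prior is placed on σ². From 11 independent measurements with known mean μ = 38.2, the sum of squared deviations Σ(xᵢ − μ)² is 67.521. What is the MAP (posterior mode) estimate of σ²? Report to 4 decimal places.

With known mean μ and an Inverse-Gamma(α, β) prior on σ², the Normal likelihood is conjugate: posterior is Inv-Gamma(α + n/2, β + Σ(xᵢ−μ)²/2).
Posterior: Inv-Gamma(7.12 + 11/2, 5.37 + 67.521/2) = Inv-Gamma(12.62, 39.1305).
Mode = β/(α+1) = 39.1305/13.62 = 2.8730.

2.8730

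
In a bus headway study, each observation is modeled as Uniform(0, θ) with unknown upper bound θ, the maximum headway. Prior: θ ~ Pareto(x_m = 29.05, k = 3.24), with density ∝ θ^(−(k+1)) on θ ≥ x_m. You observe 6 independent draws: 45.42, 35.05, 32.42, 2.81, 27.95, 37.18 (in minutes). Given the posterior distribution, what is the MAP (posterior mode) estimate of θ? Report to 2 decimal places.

45.42

A Pareto(scale x_m, shape k) prior on the upper bound θ of Uniform(0, θ) is conjugate: posterior is Pareto(max(x_m, max xᵢ), k + n).
Sample maximum = 45.42; prior scale x_m = 29.05 → posterior scale = max = 45.42.
Posterior shape = 3.24 + 6 = 9.24.
The Pareto density is decreasing on [x_m, ∞), so the mode is x_m = 45.42.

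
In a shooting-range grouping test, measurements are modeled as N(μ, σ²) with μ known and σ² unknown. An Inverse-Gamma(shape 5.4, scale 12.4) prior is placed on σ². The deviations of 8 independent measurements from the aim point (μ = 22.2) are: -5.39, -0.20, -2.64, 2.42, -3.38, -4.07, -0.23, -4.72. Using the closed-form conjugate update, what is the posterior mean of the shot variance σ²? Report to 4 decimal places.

6.9666

With known mean μ and an Inverse-Gamma(α, β) prior on σ², the Normal likelihood is conjugate: posterior is Inv-Gamma(α + n/2, β + Σ(xᵢ−μ)²/2).
Σ(xᵢ−μ)² = (-5.39)² + (-0.20)² + (-2.64)² + (2.42)² + (-3.38)² + (-4.07)² + (-0.23)² + (-4.72)² = 92.2387.
Posterior: Inv-Gamma(5.4 + 8/2, 12.4 + 92.2387/2) = Inv-Gamma(9.40, 58.51935).
E[σ²|data] = β/(α−1) = 58.51935/8.40 = 6.9666.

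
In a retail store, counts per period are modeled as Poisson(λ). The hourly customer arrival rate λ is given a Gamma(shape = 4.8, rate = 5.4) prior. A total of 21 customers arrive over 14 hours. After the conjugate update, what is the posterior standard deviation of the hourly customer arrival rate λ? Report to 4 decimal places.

0.2618

With a Gamma(shape α, rate β) prior, the Poisson likelihood is conjugate: the posterior is Gamma(α + ΣXᵢ, β + n).
Posterior: Gamma(α+S, β+n) = Gamma(4.8+21, 5.4+14) = Gamma(25.8, 19.4).
SD = √α/β = √25.8/19.4 = 0.2618.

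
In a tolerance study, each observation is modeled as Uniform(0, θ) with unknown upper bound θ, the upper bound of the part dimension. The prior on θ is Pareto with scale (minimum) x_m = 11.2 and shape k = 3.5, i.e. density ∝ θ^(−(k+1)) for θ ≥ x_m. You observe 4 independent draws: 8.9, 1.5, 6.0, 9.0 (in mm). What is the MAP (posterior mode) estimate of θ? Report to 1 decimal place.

A Pareto(scale x_m, shape k) prior on the upper bound θ of Uniform(0, θ) is conjugate: posterior is Pareto(max(x_m, max xᵢ), k + n).
Sample maximum = 9.0; prior scale x_m = 11.2 → posterior scale = max = 11.2.
Posterior shape = 3.5 + 4 = 7.5.
The Pareto density is decreasing on [x_m, ∞), so the mode is x_m = 11.2.

11.2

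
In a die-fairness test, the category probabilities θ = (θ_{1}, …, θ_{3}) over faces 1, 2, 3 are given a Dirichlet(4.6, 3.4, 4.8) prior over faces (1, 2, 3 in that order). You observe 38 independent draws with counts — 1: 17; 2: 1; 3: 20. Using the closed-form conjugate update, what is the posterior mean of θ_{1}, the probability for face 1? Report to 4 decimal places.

The Dirichlet prior is conjugate to the Multinomial likelihood: each posterior αⱼ = prior αⱼ + observed count nⱼ.
Posterior concentration: (21.6, 4.4, 24.8), total = 50.8.
E[θ_{1}|data] = α_{1}/Σα = 21.6/50.8 = 0.4252.

0.4252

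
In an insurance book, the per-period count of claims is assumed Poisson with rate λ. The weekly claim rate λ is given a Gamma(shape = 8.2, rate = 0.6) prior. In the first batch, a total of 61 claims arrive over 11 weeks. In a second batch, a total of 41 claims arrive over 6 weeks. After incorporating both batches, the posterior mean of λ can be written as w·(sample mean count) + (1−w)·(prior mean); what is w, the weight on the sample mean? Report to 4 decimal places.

With a Gamma(shape α, rate β) prior, the Poisson likelihood is conjugate: the posterior is Gamma(α + ΣXᵢ, β + n).
Total number of weeks: n = 11 + 6 = 17.
Posterior mean = (α₀+S)/(β₀+n) = [n/(β₀+n)]·(S/n) + [β₀/(β₀+n)]·(α₀/β₀), so only n and β₀ enter the weight.
Weight on data w = n/(β₀+n) = 17/(0.6+17) = 17/17.6 = 0.9659.

0.9659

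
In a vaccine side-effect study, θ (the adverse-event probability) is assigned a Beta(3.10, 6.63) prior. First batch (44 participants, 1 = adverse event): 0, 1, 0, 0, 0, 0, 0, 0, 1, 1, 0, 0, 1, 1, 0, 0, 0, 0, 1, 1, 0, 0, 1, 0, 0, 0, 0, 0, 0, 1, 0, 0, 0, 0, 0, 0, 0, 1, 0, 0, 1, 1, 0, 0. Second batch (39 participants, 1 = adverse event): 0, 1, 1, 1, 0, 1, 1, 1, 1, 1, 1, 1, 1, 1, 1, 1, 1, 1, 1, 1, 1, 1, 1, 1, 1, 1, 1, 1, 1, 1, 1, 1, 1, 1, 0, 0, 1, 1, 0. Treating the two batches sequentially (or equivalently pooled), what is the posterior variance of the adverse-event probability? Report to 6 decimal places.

0.002658

The Beta prior is conjugate to a Binomial/Bernoulli likelihood; the update adds successes to α and failures to β.
After batch 1: Beta(3.10+12, 6.63+32) = Beta(15.10, 38.63).
After batch 2: Beta(15.10+34, 38.63+5) = Beta(49.10, 43.63).
Var = αβ/((α+β)²(α+β+1)) = 49.10·43.63/(92.73²·93.73) = 0.002658.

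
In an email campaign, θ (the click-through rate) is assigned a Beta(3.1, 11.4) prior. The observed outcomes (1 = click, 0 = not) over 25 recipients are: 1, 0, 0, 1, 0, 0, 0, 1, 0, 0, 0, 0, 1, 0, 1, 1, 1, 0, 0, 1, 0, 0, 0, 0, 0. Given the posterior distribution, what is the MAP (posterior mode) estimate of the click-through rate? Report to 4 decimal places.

The Beta prior is conjugate to a Binomial/Bernoulli likelihood; the update adds successes to α and failures to β.
Posterior: Beta(α+k, β+n−k) = Beta(3.1+8, 11.4+17) = Beta(11.1, 28.4).
Mode of Beta(a,b) for a,b>1 is (a−1)/(a+b−2) = 10.1/37.5 = 0.2693.

0.2693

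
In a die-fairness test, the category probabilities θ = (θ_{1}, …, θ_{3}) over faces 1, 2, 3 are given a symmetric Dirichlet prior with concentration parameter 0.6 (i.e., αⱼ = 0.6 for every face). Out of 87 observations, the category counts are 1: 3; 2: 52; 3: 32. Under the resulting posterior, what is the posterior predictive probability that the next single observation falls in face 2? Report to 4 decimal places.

0.5923

The Dirichlet prior is conjugate to the Multinomial likelihood: each posterior αⱼ = prior αⱼ + observed count nⱼ.
Posterior concentration: (3.6, 52.6, 32.6), total = 88.8.
P(next = 2 | data) = α_{2}/Σα = 0.5923.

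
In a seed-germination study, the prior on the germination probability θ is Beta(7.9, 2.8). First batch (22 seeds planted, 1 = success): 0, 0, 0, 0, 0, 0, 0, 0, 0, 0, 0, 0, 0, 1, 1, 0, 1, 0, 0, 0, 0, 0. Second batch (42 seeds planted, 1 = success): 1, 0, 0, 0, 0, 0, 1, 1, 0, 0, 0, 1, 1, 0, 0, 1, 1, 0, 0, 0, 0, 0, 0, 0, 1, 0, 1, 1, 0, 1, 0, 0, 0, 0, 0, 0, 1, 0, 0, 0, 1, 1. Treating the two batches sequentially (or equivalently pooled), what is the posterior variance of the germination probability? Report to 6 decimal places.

The Beta prior is conjugate to a Binomial/Bernoulli likelihood; the update adds successes to α and failures to β.
After batch 1: Beta(7.9+3, 2.8+19) = Beta(10.9, 21.8).
After batch 2: Beta(10.9+14, 21.8+28) = Beta(24.9, 49.8).
Var = αβ/((α+β)²(α+β+1)) = 24.9·49.8/(74.7²·75.7) = 0.002936.

0.002936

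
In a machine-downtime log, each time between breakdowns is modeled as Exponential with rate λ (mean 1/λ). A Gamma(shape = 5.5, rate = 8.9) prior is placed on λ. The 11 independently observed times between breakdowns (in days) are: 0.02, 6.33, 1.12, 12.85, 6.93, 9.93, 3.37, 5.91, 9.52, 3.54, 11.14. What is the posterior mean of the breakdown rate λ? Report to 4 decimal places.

With a Gamma(shape α, rate β) prior on the exponential rate λ, the posterior after n observations with total T = Σxᵢ is Gamma(α+n, β+T).
Sum of observations T = 70.66 days; n = 11.
Posterior: Gamma(5.5+11, 8.9+70.66) = Gamma(16.5, 79.56).
Posterior mean of λ = α/β = 16.5/79.56 = 0.2074.

0.2074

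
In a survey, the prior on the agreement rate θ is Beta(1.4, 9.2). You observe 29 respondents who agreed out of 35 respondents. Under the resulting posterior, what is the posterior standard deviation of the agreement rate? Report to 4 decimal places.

The Beta prior is conjugate to a Binomial/Bernoulli likelihood; the update adds successes to α and failures to β.
Posterior: Beta(α+k, β+n−k) = Beta(1.4+29, 9.2+6) = Beta(30.4, 15.2).
Var = αβ/((α+β)²(α+β+1)) = 30.4·15.2/(45.6²·46.6) = 0.00476872; SD = √0.00476872 = 0.0691.

0.0691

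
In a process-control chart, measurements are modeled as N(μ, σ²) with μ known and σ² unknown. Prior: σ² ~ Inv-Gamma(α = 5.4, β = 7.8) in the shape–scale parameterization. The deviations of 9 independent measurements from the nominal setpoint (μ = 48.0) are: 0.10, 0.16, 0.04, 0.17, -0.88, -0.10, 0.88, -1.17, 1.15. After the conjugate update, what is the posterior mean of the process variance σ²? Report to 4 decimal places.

1.1189

With known mean μ and an Inverse-Gamma(α, β) prior on σ², the Normal likelihood is conjugate: posterior is Inv-Gamma(α + n/2, β + Σ(xᵢ−μ)²/2).
Σ(xᵢ−μ)² = (0.10)² + (0.16)² + (0.04)² + (0.17)² + (-0.88)² + (-0.10)² + (0.88)² + (-1.17)² + (1.15)² = 4.3163.
Posterior: Inv-Gamma(5.4 + 9/2, 7.8 + 4.3163/2) = Inv-Gamma(9.90, 9.95815).
E[σ²|data] = β/(α−1) = 9.95815/8.90 = 1.1189.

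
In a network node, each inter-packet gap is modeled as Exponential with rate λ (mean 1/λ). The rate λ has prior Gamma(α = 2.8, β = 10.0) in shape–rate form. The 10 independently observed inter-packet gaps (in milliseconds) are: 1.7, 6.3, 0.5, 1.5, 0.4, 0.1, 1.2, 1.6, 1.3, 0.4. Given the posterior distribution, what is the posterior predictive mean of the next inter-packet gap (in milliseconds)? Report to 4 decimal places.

With a Gamma(shape α, rate β) prior on the exponential rate λ, the posterior after n observations with total T = Σxᵢ is Gamma(α+n, β+T).
Sum of observations T = 15.0 milliseconds; n = 10.
Posterior: Gamma(2.8+10, 10.0+15.0) = Gamma(12.8, 25.0).
The predictive distribution for the next observation is Lomax; its mean is β/(α−1) = 25.0/11.8 = 2.1186.

2.1186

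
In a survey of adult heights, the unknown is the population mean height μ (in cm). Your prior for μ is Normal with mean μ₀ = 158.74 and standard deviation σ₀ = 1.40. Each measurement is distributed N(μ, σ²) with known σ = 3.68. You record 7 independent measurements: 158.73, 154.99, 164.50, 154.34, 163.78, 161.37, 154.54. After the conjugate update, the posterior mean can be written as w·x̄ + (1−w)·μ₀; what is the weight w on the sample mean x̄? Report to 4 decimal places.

For Normal data with known variance σ², a Normal(μ₀, σ₀²) prior on μ is conjugate. Posterior precision = 1/σ₀² + n/σ²; posterior mean is the precision-weighted average of μ₀ and x̄.
σ₀² = 1.40² = 1.96, σ² = 3.68² = 13.5424. Prior precision 1/σ₀² = 1/1.96; data precision n/σ² = 7/13.5424.
w = (n/σ²)/(1/σ₀² + n/σ²) = n·σ₀²/(σ² + n·σ₀²) = 7·1.96/(13.5424 + 7·1.96) = 13.72/27.2624 = 0.5033.

0.5033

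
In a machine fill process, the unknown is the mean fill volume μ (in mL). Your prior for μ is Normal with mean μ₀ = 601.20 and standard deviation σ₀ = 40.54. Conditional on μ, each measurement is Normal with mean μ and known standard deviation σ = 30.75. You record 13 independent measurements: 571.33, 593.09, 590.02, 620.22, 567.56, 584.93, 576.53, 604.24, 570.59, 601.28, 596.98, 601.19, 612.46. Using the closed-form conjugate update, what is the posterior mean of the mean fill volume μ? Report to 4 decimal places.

591.9789

For Normal data with known variance σ², a Normal(μ₀, σ₀²) prior on μ is conjugate. Posterior precision = 1/σ₀² + n/σ²; posterior mean is the precision-weighted average of μ₀ and x̄.
Σxᵢ = 571.33 + 593.09 + 590.02 + 620.22 + 567.56 + 584.93 + 576.53 + 604.24 + 570.59 + 601.28 + 596.98 + 601.19 + 612.46 = 7690.42, so n·x̄ = 7690.42.
σ₀² = 40.54² = 1643.4916, σ² = 30.75² = 945.5625; σ² + n·σ₀² = 945.5625 + 13·1643.4916 = 22310.9533.
Posterior mean = (μ₀/σ₀² + n·x̄/σ²)/(1/σ₀² + n/σ²) = (σ²·μ₀ + σ₀²·n·x̄)/(σ² + n·σ₀²) = (945.5625·601.20 + 1643.4916·7690.42)/22310.9533 = 13207612.845472/22310.9533 = 591.9789.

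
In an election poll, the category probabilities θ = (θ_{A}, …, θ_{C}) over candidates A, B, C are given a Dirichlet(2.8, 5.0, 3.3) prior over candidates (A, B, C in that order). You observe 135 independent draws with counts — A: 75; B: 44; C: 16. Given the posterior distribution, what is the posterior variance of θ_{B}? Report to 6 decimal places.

0.001515

The Dirichlet prior is conjugate to the Multinomial likelihood: each posterior αⱼ = prior αⱼ + observed count nⱼ.
Posterior concentration: (77.8, 49.0, 19.3), total = 146.1.
Var[θ_j] = α_j(Σα−α_j)/((Σα)²(Σα+1)) = 49.0·97.1/(146.1²·147.1) = 0.001515.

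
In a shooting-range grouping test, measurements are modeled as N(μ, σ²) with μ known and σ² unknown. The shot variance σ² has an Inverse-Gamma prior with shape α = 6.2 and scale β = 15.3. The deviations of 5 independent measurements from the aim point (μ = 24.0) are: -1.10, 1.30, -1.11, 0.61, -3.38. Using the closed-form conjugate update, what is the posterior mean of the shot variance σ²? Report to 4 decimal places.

3.0213

With known mean μ and an Inverse-Gamma(α, β) prior on σ², the Normal likelihood is conjugate: posterior is Inv-Gamma(α + n/2, β + Σ(xᵢ−μ)²/2).
Σ(xᵢ−μ)² = (-1.10)² + (1.30)² + (-1.11)² + (0.61)² + (-3.38)² = 15.9286.
Posterior: Inv-Gamma(6.2 + 5/2, 15.3 + 15.9286/2) = Inv-Gamma(8.70, 23.26430).
E[σ²|data] = β/(α−1) = 23.26430/7.70 = 3.0213.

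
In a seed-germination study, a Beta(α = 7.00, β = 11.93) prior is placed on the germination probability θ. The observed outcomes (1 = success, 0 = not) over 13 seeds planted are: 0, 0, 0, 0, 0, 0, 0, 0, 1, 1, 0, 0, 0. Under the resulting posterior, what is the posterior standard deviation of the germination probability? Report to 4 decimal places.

The Beta prior is conjugate to a Binomial/Bernoulli likelihood; the update adds successes to α and failures to β.
Posterior: Beta(α+k, β+n−k) = Beta(7.00+2, 11.93+11) = Beta(9.00, 22.93).
Var = αβ/((α+β)²(α+β+1)) = 9.00·22.93/(31.93²·32.93) = 0.00614691; SD = √0.00614691 = 0.0784.

0.0784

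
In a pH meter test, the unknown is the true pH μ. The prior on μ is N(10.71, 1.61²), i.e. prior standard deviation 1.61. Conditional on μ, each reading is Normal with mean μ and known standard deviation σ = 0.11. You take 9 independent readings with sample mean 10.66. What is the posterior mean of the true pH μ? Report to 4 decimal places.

For Normal data with known variance σ², a Normal(μ₀, σ₀²) prior on μ is conjugate. Posterior precision = 1/σ₀² + n/σ²; posterior mean is the precision-weighted average of μ₀ and x̄.
n·x̄ = 9·10.66 = 95.94.
σ₀² = 1.61² = 2.5921, σ² = 0.11² = 0.0121; σ² + n·σ₀² = 0.0121 + 9·2.5921 = 23.341.
Posterior mean = (μ₀/σ₀² + n·x̄/σ²)/(1/σ₀² + n/σ²) = (σ²·μ₀ + σ₀²·n·x̄)/(σ² + n·σ₀²) = (0.0121·10.71 + 2.5921·95.94)/23.341 = 248.815665/23.341 = 10.6600.

10.6600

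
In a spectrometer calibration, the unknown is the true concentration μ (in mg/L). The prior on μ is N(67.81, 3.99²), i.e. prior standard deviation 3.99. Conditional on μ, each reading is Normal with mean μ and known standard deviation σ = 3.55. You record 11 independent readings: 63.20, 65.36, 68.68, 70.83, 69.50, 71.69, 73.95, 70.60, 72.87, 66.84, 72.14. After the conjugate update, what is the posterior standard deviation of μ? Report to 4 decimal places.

For Normal data with known variance σ², a Normal(μ₀, σ₀²) prior on μ is conjugate. Posterior precision = 1/σ₀² + n/σ²; posterior mean is the precision-weighted average of μ₀ and x̄.
σ₀² = 3.99² = 15.9201, σ² = 3.55² = 12.6025; σ² + n·σ₀² = 12.6025 + 11·15.9201 = 187.7236.
Posterior precision = 1/σ₀² + n/σ² = 1/15.9201 + 11/12.6025 = (σ² + n·σ₀²)/(σ₀²σ²) = 187.7236/(15.9201·12.6025); posterior variance σₙ² = σ₀²σ²/(σ² + n·σ₀²) = 15.9201·12.6025/187.7236 = 1.068768.
Posterior SD = √σₙ² = √(15.9201·12.6025/187.7236) = 1.0338.

1.0338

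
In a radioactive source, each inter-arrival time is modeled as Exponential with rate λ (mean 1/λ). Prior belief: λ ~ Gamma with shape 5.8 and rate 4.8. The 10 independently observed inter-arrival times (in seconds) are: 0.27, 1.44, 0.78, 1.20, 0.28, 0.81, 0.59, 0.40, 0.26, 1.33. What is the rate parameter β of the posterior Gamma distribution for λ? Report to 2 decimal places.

12.16

With a Gamma(shape α, rate β) prior on the exponential rate λ, the posterior after n observations with total T = Σxᵢ is Gamma(α+n, β+T).
Sum of observations T = 7.36 seconds; n = 10.
Posterior: Gamma(5.8+10, 4.8+7.36) = Gamma(15.8, 12.16).
Posterior β = 12.16.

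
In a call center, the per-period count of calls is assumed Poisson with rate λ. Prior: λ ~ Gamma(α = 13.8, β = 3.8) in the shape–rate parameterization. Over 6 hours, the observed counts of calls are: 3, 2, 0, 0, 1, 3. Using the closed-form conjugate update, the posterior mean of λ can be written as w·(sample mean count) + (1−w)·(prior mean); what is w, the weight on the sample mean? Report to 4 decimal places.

With a Gamma(shape α, rate β) prior, the Poisson likelihood is conjugate: the posterior is Gamma(α + ΣXᵢ, β + n).
Posterior mean = (α₀+S)/(β₀+n) = [n/(β₀+n)]·(S/n) + [β₀/(β₀+n)]·(α₀/β₀), so only n and β₀ enter the weight.
Weight on data w = n/(β₀+n) = 6/(3.8+6) = 6/9.8 = 0.6122.

0.6122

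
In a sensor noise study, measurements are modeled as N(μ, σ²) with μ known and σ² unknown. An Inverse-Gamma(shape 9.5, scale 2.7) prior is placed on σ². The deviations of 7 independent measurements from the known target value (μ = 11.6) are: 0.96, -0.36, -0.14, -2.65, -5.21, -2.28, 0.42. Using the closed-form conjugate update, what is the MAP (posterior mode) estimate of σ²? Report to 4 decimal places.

With known mean μ and an Inverse-Gamma(α, β) prior on σ², the Normal likelihood is conjugate: posterior is Inv-Gamma(α + n/2, β + Σ(xᵢ−μ)²/2).
Σ(xᵢ−μ)² = (0.96)² + (-0.36)² + (-0.14)² + (-2.65)² + (-5.21)² + (-2.28)² + (0.42)² = 40.6122.
Posterior: Inv-Gamma(9.5 + 7/2, 2.7 + 40.6122/2) = Inv-Gamma(13.00, 23.00610).
Mode = β/(α+1) = 23.00610/14.00 = 1.6433.

1.6433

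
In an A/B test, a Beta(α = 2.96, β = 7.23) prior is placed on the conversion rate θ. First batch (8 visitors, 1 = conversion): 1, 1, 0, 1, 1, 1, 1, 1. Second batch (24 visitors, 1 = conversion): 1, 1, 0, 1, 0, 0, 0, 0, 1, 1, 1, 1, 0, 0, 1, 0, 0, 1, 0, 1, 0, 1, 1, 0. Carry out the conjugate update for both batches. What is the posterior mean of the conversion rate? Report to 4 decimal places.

0.5205

The Beta prior is conjugate to a Binomial/Bernoulli likelihood; the update adds successes to α and failures to β.
After batch 1: Beta(2.96+7, 7.23+1) = Beta(9.96, 8.23).
After batch 2: Beta(9.96+12, 8.23+12) = Beta(21.96, 20.23).
Posterior mean = α/(α+β) = 21.96/42.19 = 0.5205.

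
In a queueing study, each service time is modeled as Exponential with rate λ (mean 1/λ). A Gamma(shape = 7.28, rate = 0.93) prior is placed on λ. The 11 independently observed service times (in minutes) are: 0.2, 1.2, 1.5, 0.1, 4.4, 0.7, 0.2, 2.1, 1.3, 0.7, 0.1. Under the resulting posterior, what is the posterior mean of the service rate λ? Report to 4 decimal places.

1.3611

With a Gamma(shape α, rate β) prior on the exponential rate λ, the posterior after n observations with total T = Σxᵢ is Gamma(α+n, β+T).
Sum of observations T = 12.5 minutes; n = 11.
Posterior: Gamma(7.28+11, 0.93+12.5) = Gamma(18.28, 13.43).
Posterior mean of λ = α/β = 18.28/13.43 = 1.3611.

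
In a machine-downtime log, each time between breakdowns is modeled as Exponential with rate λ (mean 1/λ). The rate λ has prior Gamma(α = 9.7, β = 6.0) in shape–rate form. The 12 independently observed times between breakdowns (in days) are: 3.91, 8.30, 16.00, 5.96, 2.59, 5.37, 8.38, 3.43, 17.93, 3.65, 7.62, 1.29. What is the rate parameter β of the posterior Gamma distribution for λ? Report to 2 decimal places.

With a Gamma(shape α, rate β) prior on the exponential rate λ, the posterior after n observations with total T = Σxᵢ is Gamma(α+n, β+T).
Sum of observations T = 84.43 days; n = 12.
Posterior: Gamma(9.7+12, 6.0+84.43) = Gamma(21.7, 90.43).
Posterior β = 90.43.

90.43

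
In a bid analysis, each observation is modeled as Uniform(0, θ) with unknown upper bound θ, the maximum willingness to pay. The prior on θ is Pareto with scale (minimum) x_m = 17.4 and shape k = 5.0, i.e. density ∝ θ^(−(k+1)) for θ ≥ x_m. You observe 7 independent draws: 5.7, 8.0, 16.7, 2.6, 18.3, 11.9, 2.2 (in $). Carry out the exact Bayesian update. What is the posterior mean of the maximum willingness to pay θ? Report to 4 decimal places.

A Pareto(scale x_m, shape k) prior on the upper bound θ of Uniform(0, θ) is conjugate: posterior is Pareto(max(x_m, max xᵢ), k + n).
Sample maximum = 18.3; prior scale x_m = 17.4 → posterior scale = max = 18.3.
Posterior shape = 5.0 + 7 = 12.0.
E[θ|data] = k·x_m/(k−1) = 12.0·18.3/11.0 = 19.9636.

19.9636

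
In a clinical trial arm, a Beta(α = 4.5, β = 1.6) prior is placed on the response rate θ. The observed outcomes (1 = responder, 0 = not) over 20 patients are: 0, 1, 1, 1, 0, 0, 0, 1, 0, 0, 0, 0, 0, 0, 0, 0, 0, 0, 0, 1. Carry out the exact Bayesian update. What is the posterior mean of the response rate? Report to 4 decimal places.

0.3640

The Beta prior is conjugate to a Binomial/Bernoulli likelihood; the update adds successes to α and failures to β.
Posterior: Beta(α+k, β+n−k) = Beta(4.5+5, 1.6+15) = Beta(9.5, 16.6).
Posterior mean = α/(α+β) = 9.5/26.1 = 0.3640.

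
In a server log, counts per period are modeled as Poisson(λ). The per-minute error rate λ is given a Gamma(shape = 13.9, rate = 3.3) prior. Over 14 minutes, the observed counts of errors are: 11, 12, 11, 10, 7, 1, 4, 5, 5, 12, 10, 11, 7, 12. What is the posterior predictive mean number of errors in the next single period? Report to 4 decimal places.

7.6243

With a Gamma(shape α, rate β) prior, the Poisson likelihood is conjugate: the posterior is Gamma(α + ΣXᵢ, β + n).
Sum of counts S = 118 over n = 14 minutes.
Posterior: Gamma(α+S, β+n) = Gamma(13.9+118, 3.3+14) = Gamma(131.9, 17.3).
The predictive distribution for one future period is NegBinom with mean α/β = 7.6243.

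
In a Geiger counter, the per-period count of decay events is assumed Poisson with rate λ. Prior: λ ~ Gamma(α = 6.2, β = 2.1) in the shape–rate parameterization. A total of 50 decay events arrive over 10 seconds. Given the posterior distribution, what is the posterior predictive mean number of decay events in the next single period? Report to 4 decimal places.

With a Gamma(shape α, rate β) prior, the Poisson likelihood is conjugate: the posterior is Gamma(α + ΣXᵢ, β + n).
Posterior: Gamma(α+S, β+n) = Gamma(6.2+50, 2.1+10) = Gamma(56.2, 12.1).
The predictive distribution for one future period is NegBinom with mean α/β = 4.6446.

4.6446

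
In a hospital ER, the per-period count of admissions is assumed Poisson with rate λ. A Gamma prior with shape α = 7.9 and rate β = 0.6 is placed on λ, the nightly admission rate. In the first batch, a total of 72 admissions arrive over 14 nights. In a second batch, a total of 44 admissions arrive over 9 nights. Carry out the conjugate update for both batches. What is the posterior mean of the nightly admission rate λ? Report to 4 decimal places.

With a Gamma(shape α, rate β) prior, the Poisson likelihood is conjugate: the posterior is Gamma(α + ΣXᵢ, β + n).
After batch 1: Gamma(α+S, β+n) = Gamma(7.9+72, 0.6+14) = Gamma(79.9, 14.6).
After batch 2: Gamma(α+S, β+n) = Gamma(79.9+44, 14.6+9) = Gamma(123.9, 23.6).
Posterior mean = α/β = 123.9/23.6 = 5.2500.

5.2500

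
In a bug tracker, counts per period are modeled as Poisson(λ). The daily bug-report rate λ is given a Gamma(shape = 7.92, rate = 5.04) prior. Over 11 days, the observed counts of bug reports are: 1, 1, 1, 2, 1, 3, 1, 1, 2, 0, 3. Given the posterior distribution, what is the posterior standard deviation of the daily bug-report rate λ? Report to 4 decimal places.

0.3049

With a Gamma(shape α, rate β) prior, the Poisson likelihood is conjugate: the posterior is Gamma(α + ΣXᵢ, β + n).
Sum of counts S = 16 over n = 11 days.
Posterior: Gamma(α+S, β+n) = Gamma(7.92+16, 5.04+11) = Gamma(23.92, 16.04).
SD = √α/β = √23.92/16.04 = 0.3049.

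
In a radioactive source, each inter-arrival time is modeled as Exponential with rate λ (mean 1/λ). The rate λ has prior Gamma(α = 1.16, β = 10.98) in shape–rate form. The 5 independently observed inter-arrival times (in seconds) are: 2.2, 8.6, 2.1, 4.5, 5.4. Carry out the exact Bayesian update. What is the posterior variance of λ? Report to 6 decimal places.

With a Gamma(shape α, rate β) prior on the exponential rate λ, the posterior after n observations with total T = Σxᵢ is Gamma(α+n, β+T).
Sum of observations T = 22.8 seconds; n = 5.
Posterior: Gamma(1.16+5, 10.98+22.8) = Gamma(6.16, 33.78).
Var = α/β² = 0.005398.

0.005398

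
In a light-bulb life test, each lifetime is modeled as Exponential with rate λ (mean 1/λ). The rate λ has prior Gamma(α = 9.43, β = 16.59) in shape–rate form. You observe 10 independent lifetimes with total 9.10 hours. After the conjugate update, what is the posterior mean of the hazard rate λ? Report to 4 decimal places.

0.7563

With a Gamma(shape α, rate β) prior on the exponential rate λ, the posterior after n observations with total T = Σxᵢ is Gamma(α+n, β+T).
Posterior: Gamma(9.43+10, 16.59+9.10) = Gamma(19.43, 25.69).
Posterior mean of λ = α/β = 19.43/25.69 = 0.7563.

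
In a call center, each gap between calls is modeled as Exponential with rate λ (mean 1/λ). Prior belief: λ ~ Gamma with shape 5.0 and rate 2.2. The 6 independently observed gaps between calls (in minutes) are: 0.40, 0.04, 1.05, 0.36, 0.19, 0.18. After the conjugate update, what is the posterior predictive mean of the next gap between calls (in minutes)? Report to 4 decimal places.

0.4420

With a Gamma(shape α, rate β) prior on the exponential rate λ, the posterior after n observations with total T = Σxᵢ is Gamma(α+n, β+T).
Sum of observations T = 2.22 minutes; n = 6.
Posterior: Gamma(5.0+6, 2.2+2.22) = Gamma(11.0, 4.42).
The predictive distribution for the next observation is Lomax; its mean is β/(α−1) = 4.42/10.0 = 0.4420.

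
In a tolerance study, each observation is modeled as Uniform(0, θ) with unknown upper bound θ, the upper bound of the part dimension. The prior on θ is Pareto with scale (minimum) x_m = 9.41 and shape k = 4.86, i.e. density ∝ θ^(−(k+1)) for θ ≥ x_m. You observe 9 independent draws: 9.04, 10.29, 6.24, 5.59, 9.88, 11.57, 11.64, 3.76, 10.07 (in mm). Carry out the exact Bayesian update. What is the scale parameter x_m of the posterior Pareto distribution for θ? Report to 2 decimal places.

11.64

A Pareto(scale x_m, shape k) prior on the upper bound θ of Uniform(0, θ) is conjugate: posterior is Pareto(max(x_m, max xᵢ), k + n).
Sample maximum = 11.64; prior scale x_m = 9.41 → posterior scale = max = 11.64.
Posterior shape = 4.86 + 9 = 13.86.
Posterior scale x_m = 11.64.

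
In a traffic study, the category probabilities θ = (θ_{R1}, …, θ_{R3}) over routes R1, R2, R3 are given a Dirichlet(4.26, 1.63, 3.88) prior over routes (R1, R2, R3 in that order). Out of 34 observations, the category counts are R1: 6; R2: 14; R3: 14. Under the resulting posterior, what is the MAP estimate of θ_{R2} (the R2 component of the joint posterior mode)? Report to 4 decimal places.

The Dirichlet prior is conjugate to the Multinomial likelihood: each posterior αⱼ = prior αⱼ + observed count nⱼ.
Posterior concentration: (10.26, 15.63, 17.88), total = 43.77.
Joint mode component: (α_{R2}−1)/(Σα−K) = 14.63/40.77 = 0.3588.

0.3588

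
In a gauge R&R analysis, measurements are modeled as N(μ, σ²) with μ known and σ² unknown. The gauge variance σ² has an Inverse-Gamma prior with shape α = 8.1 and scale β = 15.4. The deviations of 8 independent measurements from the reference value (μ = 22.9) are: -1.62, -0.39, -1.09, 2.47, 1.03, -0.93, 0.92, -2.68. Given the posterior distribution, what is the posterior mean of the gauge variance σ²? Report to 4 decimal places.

2.2892

With known mean μ and an Inverse-Gamma(α, β) prior on σ², the Normal likelihood is conjugate: posterior is Inv-Gamma(α + n/2, β + Σ(xᵢ−μ)²/2).
Σ(xᵢ−μ)² = (-1.62)² + (-0.39)² + (-1.09)² + (2.47)² + (1.03)² + (-0.93)² + (0.92)² + (-2.68)² = 20.0201.
Posterior: Inv-Gamma(8.1 + 8/2, 15.4 + 20.0201/2) = Inv-Gamma(12.10, 25.41005).
E[σ²|data] = β/(α−1) = 25.41005/11.10 = 2.2892.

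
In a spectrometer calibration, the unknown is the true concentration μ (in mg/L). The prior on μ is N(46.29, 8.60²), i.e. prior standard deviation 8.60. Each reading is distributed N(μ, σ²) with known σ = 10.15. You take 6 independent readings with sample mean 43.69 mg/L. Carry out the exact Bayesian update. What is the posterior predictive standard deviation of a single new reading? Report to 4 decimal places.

For Normal data with known variance σ², a Normal(μ₀, σ₀²) prior on μ is conjugate. Posterior precision = 1/σ₀² + n/σ²; posterior mean is the precision-weighted average of μ₀ and x̄.
σ₀² = 8.60² = 73.96, σ² = 10.15² = 103.0225; σ² + n·σ₀² = 103.0225 + 6·73.96 = 546.7825.
Posterior precision = 1/σ₀² + n/σ² = 1/73.96 + 6/103.0225 = (σ² + n·σ₀²)/(σ₀²σ²) = 546.7825/(73.96·103.0225); posterior variance σₙ² = σ₀²σ²/(σ² + n·σ₀²) = 73.96·103.0225/546.7825 = 13.935238.
Predictive variance for one new observation = σₙ² + σ² = 73.96·103.0225/546.7825 + 103.0225 = σ²·(σ₀² + 546.7825)/546.7825 = 103.0225·620.7425/546.7825 = 116.957738; SD = √(103.0225·620.7425/546.7825) = 10.8147.

10.8147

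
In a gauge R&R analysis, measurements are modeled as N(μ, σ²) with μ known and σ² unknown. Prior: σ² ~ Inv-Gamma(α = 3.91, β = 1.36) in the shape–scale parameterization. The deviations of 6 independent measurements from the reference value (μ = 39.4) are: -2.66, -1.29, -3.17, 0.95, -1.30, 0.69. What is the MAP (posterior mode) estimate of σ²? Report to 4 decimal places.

With known mean μ and an Inverse-Gamma(α, β) prior on σ², the Normal likelihood is conjugate: posterior is Inv-Gamma(α + n/2, β + Σ(xᵢ−μ)²/2).
Σ(xᵢ−μ)² = (-2.66)² + (-1.29)² + (-3.17)² + (0.95)² + (-1.30)² + (0.69)² = 21.8572.
Posterior: Inv-Gamma(3.91 + 6/2, 1.36 + 21.8572/2) = Inv-Gamma(6.91, 12.28860).
Mode = β/(α+1) = 12.28860/7.91 = 1.5536.

1.5536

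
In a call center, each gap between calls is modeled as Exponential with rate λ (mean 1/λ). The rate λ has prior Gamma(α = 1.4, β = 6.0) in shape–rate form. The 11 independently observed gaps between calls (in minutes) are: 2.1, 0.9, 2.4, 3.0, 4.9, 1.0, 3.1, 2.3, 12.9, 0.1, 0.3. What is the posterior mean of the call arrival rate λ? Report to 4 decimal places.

With a Gamma(shape α, rate β) prior on the exponential rate λ, the posterior after n observations with total T = Σxᵢ is Gamma(α+n, β+T).
Sum of observations T = 33.0 minutes; n = 11.
Posterior: Gamma(1.4+11, 6.0+33.0) = Gamma(12.4, 39.0).
Posterior mean of λ = α/β = 12.4/39.0 = 0.3179.

0.3179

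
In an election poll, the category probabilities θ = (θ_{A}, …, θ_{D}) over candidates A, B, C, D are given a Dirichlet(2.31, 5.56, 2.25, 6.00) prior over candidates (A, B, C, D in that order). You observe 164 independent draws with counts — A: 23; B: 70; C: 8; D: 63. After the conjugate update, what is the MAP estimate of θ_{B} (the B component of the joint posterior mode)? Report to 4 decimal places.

0.4233

The Dirichlet prior is conjugate to the Multinomial likelihood: each posterior αⱼ = prior αⱼ + observed count nⱼ.
Posterior concentration: (25.31, 75.56, 10.25, 69.00), total = 180.12.
Joint mode component: (α_{B}−1)/(Σα−K) = 74.56/176.12 = 0.4233.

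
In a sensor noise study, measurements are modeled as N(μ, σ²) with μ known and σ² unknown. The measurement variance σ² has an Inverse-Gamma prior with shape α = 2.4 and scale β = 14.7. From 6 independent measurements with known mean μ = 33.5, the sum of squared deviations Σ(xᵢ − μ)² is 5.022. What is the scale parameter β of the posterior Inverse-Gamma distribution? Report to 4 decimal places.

17.2110

With known mean μ and an Inverse-Gamma(α, β) prior on σ², the Normal likelihood is conjugate: posterior is Inv-Gamma(α + n/2, β + Σ(xᵢ−μ)²/2).
Posterior: Inv-Gamma(2.4 + 6/2, 14.7 + 5.022/2) = Inv-Gamma(5.40, 17.2110).
Posterior β = 17.2110.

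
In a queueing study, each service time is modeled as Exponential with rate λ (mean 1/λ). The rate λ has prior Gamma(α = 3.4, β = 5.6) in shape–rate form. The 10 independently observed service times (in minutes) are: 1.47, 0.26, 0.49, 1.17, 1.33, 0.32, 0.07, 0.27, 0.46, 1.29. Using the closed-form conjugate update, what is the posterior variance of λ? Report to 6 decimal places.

0.082689

With a Gamma(shape α, rate β) prior on the exponential rate λ, the posterior after n observations with total T = Σxᵢ is Gamma(α+n, β+T).
Sum of observations T = 7.13 minutes; n = 10.
Posterior: Gamma(3.4+10, 5.6+7.13) = Gamma(13.4, 12.73).
Var = α/β² = 0.082689.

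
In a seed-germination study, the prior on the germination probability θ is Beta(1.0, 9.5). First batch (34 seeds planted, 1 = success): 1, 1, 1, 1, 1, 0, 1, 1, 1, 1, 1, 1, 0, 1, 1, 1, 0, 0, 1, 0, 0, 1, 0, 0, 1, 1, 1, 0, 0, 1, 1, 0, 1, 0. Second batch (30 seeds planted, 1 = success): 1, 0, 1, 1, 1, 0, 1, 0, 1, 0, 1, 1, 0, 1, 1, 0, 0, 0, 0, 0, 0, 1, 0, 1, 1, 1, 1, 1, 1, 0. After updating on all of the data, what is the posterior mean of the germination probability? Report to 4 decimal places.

The Beta prior is conjugate to a Binomial/Bernoulli likelihood; the update adds successes to α and failures to β.
After batch 1: Beta(1.0+22, 9.5+12) = Beta(23.0, 21.5).
After batch 2: Beta(23.0+17, 21.5+13) = Beta(40.0, 34.5).
Posterior mean = α/(α+β) = 40.0/74.5 = 0.5369.

0.5369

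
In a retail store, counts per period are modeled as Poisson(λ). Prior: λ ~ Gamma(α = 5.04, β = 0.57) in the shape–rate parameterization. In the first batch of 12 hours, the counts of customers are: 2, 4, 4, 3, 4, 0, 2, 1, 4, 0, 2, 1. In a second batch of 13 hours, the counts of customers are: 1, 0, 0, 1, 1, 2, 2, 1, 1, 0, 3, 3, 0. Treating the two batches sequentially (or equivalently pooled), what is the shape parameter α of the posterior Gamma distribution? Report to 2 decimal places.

With a Gamma(shape α, rate β) prior, the Poisson likelihood is conjugate: the posterior is Gamma(α + ΣXᵢ, β + n).
Batch 1: sum of counts S = 27 over n = 12 hours.
After batch 1: Gamma(α+S, β+n) = Gamma(5.04+27, 0.57+12) = Gamma(32.04, 12.57).
Batch 2: sum of counts S = 15 over n = 13 hours.
After batch 2: Gamma(α+S, β+n) = Gamma(32.04+15, 12.57+13) = Gamma(47.04, 25.57).
Posterior α = 47.04.

47.04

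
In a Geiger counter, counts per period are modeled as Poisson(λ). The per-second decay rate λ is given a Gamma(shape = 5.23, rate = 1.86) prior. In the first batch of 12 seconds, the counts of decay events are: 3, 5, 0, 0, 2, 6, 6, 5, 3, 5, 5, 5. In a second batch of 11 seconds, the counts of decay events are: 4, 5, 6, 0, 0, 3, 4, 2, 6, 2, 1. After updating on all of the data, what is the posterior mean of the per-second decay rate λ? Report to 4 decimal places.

3.3479

With a Gamma(shape α, rate β) prior, the Poisson likelihood is conjugate: the posterior is Gamma(α + ΣXᵢ, β + n).
Batch 1: sum of counts S = 45 over n = 12 seconds.
After batch 1: Gamma(α+S, β+n) = Gamma(5.23+45, 1.86+12) = Gamma(50.23, 13.86).
Batch 2: sum of counts S = 33 over n = 11 seconds.
After batch 2: Gamma(α+S, β+n) = Gamma(50.23+33, 13.86+11) = Gamma(83.23, 24.86).
Posterior mean = α/β = 83.23/24.86 = 3.3479.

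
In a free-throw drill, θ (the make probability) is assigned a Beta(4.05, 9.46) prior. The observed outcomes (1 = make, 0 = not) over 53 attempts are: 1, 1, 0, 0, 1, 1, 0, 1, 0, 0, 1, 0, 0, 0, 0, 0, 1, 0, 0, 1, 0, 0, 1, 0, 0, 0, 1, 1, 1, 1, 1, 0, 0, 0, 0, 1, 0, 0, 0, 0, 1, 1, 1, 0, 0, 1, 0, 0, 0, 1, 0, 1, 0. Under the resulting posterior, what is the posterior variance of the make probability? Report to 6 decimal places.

The Beta prior is conjugate to a Binomial/Bernoulli likelihood; the update adds successes to α and failures to β.
Posterior: Beta(α+k, β+n−k) = Beta(4.05+21, 9.46+32) = Beta(25.05, 41.46).
Var = αβ/((α+β)²(α+β+1)) = 25.05·41.46/(66.51²·67.51) = 0.003478.

0.003478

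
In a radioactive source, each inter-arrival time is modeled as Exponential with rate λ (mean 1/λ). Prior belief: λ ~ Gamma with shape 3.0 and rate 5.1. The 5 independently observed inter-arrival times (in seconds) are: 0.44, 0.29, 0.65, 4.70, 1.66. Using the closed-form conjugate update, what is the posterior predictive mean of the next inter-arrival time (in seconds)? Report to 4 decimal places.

With a Gamma(shape α, rate β) prior on the exponential rate λ, the posterior after n observations with total T = Σxᵢ is Gamma(α+n, β+T).
Sum of observations T = 7.74 seconds; n = 5.
Posterior: Gamma(3.0+5, 5.1+7.74) = Gamma(8.0, 12.84).
The predictive distribution for the next observation is Lomax; its mean is β/(α−1) = 12.84/7.0 = 1.8343.

1.8343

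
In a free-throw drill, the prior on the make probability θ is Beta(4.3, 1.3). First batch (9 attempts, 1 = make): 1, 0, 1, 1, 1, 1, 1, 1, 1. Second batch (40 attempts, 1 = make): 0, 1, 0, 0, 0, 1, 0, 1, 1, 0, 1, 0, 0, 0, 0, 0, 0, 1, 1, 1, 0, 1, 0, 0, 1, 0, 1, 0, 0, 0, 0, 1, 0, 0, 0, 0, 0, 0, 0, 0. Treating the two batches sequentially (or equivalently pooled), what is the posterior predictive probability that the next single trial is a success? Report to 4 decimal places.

The Beta prior is conjugate to a Binomial/Bernoulli likelihood; the update adds successes to α and failures to β.
After batch 1: Beta(4.3+8, 1.3+1) = Beta(12.3, 2.3).
After batch 2: Beta(12.3+12, 2.3+28) = Beta(24.3, 30.3).
For a single future Bernoulli trial, P(success | data) = α/(α+β) = 0.4451.

0.4451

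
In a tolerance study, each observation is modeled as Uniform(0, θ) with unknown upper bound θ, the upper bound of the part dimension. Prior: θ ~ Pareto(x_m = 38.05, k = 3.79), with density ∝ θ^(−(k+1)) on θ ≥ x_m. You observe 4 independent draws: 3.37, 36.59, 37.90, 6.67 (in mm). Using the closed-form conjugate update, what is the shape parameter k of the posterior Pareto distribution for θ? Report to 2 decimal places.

A Pareto(scale x_m, shape k) prior on the upper bound θ of Uniform(0, θ) is conjugate: posterior is Pareto(max(x_m, max xᵢ), k + n).
Sample maximum = 37.90; prior scale x_m = 38.05 → posterior scale = max = 38.05.
Posterior shape = 3.79 + 4 = 7.79.
Posterior shape k = 7.79.

7.79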